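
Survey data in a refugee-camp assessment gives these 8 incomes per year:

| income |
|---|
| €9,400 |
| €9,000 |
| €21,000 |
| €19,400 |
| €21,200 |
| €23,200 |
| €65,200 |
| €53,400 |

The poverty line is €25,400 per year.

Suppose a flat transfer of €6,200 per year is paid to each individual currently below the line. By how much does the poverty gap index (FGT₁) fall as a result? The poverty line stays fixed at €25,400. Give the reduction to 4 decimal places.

0.1437

Before: below the line — €9,000, €9,400, €19,400, €21,000, €21,200, €23,200; poverty gap index (FGT₁) = 0.242126.
After the €6,200 transfer: below the line — €15,200, €15,600; poverty gap index (FGT₁) = 0.098425.
Reduction = 0.242126 − 0.098425 = 0.1437.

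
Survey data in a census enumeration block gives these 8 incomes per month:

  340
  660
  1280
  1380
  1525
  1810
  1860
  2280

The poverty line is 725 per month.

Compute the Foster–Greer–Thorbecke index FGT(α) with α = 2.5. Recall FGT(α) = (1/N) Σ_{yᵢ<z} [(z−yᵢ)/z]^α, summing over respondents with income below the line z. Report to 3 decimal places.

0.026

Below the line: 340, 660 (q = 2 of N = 8).
Shortfall ratios: (725−340)/725 = 0.5310; (725−660)/725 = 0.0897.
Raised to α = 2.5: 0.20550; 0.00241.
Sum = 0.207904; FGT(2.5) = 0.207904 / 8 = 0.026.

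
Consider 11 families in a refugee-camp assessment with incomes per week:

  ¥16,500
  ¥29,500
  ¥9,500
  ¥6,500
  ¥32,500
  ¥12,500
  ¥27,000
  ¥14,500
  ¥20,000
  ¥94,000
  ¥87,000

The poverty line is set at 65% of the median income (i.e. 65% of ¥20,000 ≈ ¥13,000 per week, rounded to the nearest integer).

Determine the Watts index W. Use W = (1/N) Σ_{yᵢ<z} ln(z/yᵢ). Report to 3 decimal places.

Incomes under z: ¥6,500, ¥9,500, ¥12,500 (q = 3 of N = 11).
Log gaps: ln(13000/6500) = 0.6931; ln(13000/9500) = 0.3137; ln(13000/12500) = 0.0392.
W = 1.046025 / 11 = 0.095.

0.095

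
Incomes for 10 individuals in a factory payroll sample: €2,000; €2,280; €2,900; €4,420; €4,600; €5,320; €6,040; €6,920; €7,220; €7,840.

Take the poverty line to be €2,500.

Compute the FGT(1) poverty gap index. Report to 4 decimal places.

Below z: €2,000, €2,280 (q = 2 of N = 10).
Normalized shortfalls: (2500−2000)/2500 = 0.2000; (2500−2280)/2500 = 0.0880.
Σ = 0.288000. Dividing by the full population N = 10 gives P₁ = 0.0288.

0.0288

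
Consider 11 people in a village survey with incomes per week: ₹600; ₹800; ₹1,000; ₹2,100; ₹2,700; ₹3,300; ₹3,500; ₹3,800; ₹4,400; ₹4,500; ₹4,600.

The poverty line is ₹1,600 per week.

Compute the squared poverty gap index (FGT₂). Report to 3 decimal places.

0.071

Below the line: ₹600, ₹800, ₹1,000 (q = 3 of N = 11).
Normalized shortfalls: (1600−600)/1600 = 0.6250; (1600−800)/1600 = 0.5000; (1600−1000)/1600 = 0.3750.
Squared: 0.3906; 0.2500; 0.1406.
Sum = 0.781250; P₂ = 0.781250 / 11 = 0.071.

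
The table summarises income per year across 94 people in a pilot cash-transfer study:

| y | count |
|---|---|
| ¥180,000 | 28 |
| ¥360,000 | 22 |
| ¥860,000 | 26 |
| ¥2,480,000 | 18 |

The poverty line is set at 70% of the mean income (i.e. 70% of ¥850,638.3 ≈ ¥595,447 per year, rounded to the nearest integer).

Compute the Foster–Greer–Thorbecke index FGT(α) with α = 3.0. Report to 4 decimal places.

0.1156

Poor units: 28×¥180,000, 22×¥360,000 (q = 50 of N = 94).
Gap ratios (z−y)/z: (595447−180000)/595447 = 0.6977 (×28); (595447−360000)/595447 = 0.3954 (×22).
Raised to α = 3.0: 0.33964 (×28); 0.06182 (×22).
Sum = 10.869998; FGT(3.0) = 10.869998 / 94 = 0.1156.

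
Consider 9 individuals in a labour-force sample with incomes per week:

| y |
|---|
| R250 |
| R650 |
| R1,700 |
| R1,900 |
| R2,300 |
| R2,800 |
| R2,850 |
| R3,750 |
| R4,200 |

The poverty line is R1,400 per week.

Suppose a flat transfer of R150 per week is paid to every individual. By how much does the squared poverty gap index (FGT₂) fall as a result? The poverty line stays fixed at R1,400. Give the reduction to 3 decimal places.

0.030

Before: below the line — R250, R650; squared poverty gap index (FGT₂) = 0.10686.
After the R150 transfer: below the line — R400, R800; squared poverty gap index (FGT₂) = 0.07710.
Reduction = 0.10686 − 0.07710 = 0.030.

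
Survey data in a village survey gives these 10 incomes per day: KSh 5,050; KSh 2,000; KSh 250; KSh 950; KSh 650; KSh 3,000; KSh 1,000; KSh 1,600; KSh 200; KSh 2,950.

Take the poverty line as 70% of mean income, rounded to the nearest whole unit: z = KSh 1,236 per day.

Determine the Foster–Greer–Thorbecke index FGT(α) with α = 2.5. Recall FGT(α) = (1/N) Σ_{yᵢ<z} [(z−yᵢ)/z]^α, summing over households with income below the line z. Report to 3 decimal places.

0.141

Incomes under z: KSh 200, KSh 250, KSh 650, KSh 950, KSh 1,000 (q = 5 of N = 10).
Gap ratios (z−y)/z: (1236−200)/1236 = 0.8382; (1236−250)/1236 = 0.7977; (1236−650)/1236 = 0.4741; (1236−950)/1236 = 0.2314; (1236−1000)/1236 = 0.1909.
Raised to α = 2.5: 0.64321; 0.56839; 0.15477; 0.02576; 0.01593.
Sum = 1.408060; FGT(2.5) = 1.408060 / 10 = 0.141.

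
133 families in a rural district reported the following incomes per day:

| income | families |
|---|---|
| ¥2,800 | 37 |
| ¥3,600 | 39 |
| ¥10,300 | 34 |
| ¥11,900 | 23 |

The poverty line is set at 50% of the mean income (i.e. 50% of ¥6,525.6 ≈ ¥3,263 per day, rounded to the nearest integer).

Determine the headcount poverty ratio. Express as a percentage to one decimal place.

37 of the 133 families have income below ¥3,263.
H = 37/133 = 27.8%.

27.8%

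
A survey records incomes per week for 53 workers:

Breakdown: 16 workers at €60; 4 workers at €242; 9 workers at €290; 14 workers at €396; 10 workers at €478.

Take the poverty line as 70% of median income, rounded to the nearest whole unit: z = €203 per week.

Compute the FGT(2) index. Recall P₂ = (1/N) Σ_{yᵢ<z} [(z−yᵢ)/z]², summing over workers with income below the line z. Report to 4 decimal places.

0.1498

Incomes under z: 16×€60 (q = 16 of N = 53).
Relative gaps: (203−60)/203 = 0.7044 (×16).
Squared: 0.4962 (×16).
Sum = 7.939625; P₂ = 7.939625 / 53 = 0.1498.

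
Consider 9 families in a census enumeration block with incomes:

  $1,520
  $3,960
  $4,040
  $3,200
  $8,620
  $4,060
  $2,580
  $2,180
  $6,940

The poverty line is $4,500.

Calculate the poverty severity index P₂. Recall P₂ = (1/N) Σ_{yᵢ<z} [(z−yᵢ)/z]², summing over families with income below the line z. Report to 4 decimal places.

Poor units: $1,520, $2,180, $2,580, $3,200, $3,960, $4,040, $4,060 (q = 7 of N = 9).
Relative gaps: (4500−1520)/4500 = 0.6622; (4500−2180)/4500 = 0.5156; (4500−2580)/4500 = 0.4267; (4500−3200)/4500 = 0.2889; (4500−3960)/4500 = 0.1200; (4500−4040)/4500 = 0.1022; (4500−4060)/4500 = 0.0978.
Squared: 0.4385; 0.2658; 0.1820; 0.0835; 0.0144; 0.0104; 0.0096.
Sum = 1.004247; P₂ = 1.004247 / 9 = 0.1116.

0.1116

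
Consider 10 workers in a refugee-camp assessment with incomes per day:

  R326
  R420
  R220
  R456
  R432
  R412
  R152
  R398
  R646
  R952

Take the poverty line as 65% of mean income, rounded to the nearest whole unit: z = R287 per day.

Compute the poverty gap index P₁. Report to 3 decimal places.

0.070

Below the line: R152, R220 (q = 2 of N = 10).
Relative gaps: (287−152)/287 = 0.4704; (287−220)/287 = 0.2334.
Σ = 0.703833. Dividing by the full population N = 10 gives P₁ = 0.070.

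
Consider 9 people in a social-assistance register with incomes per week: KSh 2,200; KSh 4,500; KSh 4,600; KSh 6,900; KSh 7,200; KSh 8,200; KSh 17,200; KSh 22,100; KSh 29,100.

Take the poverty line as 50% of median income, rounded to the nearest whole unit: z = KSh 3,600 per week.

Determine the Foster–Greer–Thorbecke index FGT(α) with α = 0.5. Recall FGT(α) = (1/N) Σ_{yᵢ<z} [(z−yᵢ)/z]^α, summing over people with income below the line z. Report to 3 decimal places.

Incomes under z: KSh 2,200 (q = 1 of N = 9).
Shortfall ratios: (3600−2200)/3600 = 0.3889.
Raised to α = 0.5: 0.62361.
Sum = 0.623610; FGT(0.5) = 0.623610 / 9 = 0.069.

0.069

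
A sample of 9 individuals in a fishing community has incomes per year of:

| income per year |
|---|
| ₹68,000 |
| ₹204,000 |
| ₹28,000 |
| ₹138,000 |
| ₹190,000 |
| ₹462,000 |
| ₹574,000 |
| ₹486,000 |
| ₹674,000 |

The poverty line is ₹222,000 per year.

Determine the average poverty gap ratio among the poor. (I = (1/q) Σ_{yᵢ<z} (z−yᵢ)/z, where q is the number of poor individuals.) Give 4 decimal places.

Poor units: ₹28,000, ₹68,000, ₹138,000, ₹190,000, ₹204,000 (q = 5 of N = 9).
Relative gaps: 0.8739, 0.6937, 0.3784, 0.1441, 0.0811; sum = 2.171171.
The income-gap ratio divides by q (the poor only): 2.171171 / 5 = 0.4342.

0.4342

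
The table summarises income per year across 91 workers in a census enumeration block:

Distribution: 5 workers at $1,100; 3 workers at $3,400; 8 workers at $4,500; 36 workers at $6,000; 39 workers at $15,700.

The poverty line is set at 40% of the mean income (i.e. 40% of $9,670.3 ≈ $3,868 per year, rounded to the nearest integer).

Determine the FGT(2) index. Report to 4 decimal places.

0.0286

Poor units: 5×$1,100, 3×$3,400 (q = 8 of N = 91).
Shortfall ratios: (3868−1100)/3868 = 0.7156 (×5); (3868−3400)/3868 = 0.1210 (×3).
Squared: 0.5121 (×5); 0.0146 (×3).
Sum = 2.604444; P₂ = 2.604444 / 91 = 0.0286.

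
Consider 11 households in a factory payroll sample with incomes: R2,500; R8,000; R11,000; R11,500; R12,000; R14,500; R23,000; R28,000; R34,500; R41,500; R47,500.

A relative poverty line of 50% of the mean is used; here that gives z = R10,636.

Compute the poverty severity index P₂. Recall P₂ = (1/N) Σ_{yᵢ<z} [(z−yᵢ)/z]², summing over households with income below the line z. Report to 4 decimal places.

Below the line: R2,500, R8,000 (q = 2 of N = 11).
Shortfall ratios: (10636−2500)/10636 = 0.7649; (10636−8000)/10636 = 0.2478.
Squared: 0.5851; 0.0614.
Sum = 0.646571; P₂ = 0.646571 / 11 = 0.0588.

0.0588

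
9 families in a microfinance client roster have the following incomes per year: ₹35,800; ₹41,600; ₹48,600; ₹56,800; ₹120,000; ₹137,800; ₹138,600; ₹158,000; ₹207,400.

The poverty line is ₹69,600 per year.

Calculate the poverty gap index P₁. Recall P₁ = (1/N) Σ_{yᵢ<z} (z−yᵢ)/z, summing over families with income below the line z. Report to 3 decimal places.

0.153

Poor units: ₹35,800, ₹41,600, ₹48,600, ₹56,800 (q = 4 of N = 9).
Shortfall ratios: (69600−35800)/69600 = 0.4856; (69600−41600)/69600 = 0.4023; (69600−48600)/69600 = 0.3017; (69600−56800)/69600 = 0.1839.
Σ = 1.373563. Dividing by the full population N = 9 gives P₁ = 0.153.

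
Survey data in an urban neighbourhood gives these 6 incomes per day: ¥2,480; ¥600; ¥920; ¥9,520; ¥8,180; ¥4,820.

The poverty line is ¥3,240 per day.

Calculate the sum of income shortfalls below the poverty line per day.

¥5,720

Poor units: ¥600, ¥920, ¥2,480 (q = 3 of N = 6).
Individual gaps: 3240−600 = 2640; 3240−920 = 2320; 3240−2480 = 760.
Aggregate gap = ¥5,720.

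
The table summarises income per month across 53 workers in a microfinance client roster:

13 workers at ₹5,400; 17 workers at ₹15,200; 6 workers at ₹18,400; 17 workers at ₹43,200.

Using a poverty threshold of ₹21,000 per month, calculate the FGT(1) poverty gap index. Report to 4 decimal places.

0.2848

Incomes under z: 13×₹5,400, 17×₹15,200, 6×₹18,400 (q = 36 of N = 53).
Shortfall ratios: (21000−5400)/21000 = 0.7429 (×13); (21000−15200)/21000 = 0.2762 (×17); (21000−18400)/21000 = 0.1238 (×6).
Sum of shortfalls = 15.095238; P₁ averages over all N: 15.095238 / 53 = 0.2848.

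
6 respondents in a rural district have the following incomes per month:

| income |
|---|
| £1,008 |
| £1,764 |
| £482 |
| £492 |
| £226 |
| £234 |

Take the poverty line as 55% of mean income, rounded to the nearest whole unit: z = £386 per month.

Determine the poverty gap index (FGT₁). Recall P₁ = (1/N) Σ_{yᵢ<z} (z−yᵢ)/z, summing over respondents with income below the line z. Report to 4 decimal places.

0.1347

Incomes under z: £226, £234 (q = 2 of N = 6).
Shortfall ratios: (386−226)/386 = 0.4145; (386−234)/386 = 0.3938.
Sum of shortfalls = 0.808290; P₁ averages over all N: 0.808290 / 6 = 0.1347.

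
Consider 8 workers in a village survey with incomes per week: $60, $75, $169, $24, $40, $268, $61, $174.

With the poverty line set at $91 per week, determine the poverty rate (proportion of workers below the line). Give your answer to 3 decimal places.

5 of the 8 workers have income below $91.
H = 5/8 = 0.625.

0.625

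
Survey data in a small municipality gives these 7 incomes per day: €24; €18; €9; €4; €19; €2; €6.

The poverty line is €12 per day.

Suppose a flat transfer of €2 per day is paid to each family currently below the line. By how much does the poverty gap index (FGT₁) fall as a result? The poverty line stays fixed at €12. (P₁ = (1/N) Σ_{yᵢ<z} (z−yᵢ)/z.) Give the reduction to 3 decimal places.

0.095

Before: below the line — €2, €4, €6, €9; poverty gap index (FGT₁) = 0.32143.
After the €2 transfer: below the line — €4, €6, €8, €11; poverty gap index (FGT₁) = 0.22619.
Reduction = 0.32143 − 0.22619 = 0.095.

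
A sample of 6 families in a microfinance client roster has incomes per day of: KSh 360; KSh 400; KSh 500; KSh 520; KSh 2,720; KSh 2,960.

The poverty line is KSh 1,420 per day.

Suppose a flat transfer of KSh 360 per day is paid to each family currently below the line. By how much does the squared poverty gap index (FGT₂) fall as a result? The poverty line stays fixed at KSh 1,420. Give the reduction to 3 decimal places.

Before: below the line — KSh 360, KSh 400, KSh 500, KSh 520; squared poverty gap index (FGT₂) = 0.31578.
After the KSh 360 transfer: below the line — KSh 720, KSh 760, KSh 860, KSh 880; squared poverty gap index (FGT₂) = 0.12653.
Reduction = 0.31578 − 0.12653 = 0.189.

0.189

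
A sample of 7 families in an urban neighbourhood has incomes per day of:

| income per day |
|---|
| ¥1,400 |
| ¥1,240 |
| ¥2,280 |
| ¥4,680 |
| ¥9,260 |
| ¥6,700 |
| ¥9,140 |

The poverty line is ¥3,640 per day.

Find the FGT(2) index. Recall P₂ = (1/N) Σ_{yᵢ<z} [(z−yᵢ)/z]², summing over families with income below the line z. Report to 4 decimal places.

Below z: ¥1,240, ¥1,400, ¥2,280 (q = 3 of N = 7).
Gap ratios (z−y)/z: (3640−1240)/3640 = 0.6593; (3640−1400)/3640 = 0.6154; (3640−2280)/3640 = 0.3736.
Squared: 0.4347; 0.3787; 0.1396.
Sum = 0.953025; P₂ = 0.953025 / 7 = 0.1361.

0.1361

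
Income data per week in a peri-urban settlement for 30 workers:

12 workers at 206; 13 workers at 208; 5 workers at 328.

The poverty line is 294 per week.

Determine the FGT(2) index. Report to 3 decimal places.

Poor units: 12×206, 13×208 (q = 25 of N = 30).
Gap ratios (z−y)/z: (294−206)/294 = 0.2993 (×12); (294−208)/294 = 0.2925 (×13).
Squared: 0.0896 (×12); 0.0856 (×13).
Sum = 2.187468; P₂ = 2.187468 / 30 = 0.073.

0.073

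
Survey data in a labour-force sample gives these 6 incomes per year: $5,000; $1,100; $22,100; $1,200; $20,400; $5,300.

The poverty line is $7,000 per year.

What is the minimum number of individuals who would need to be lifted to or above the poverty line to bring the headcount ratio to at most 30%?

3

4 of the 6 individuals are poor, so H = 4/6 = 0.667.
A headcount ratio of at most 30% allows at most ⌊0.30 × 6⌋ = 1 poor individuals.
So at least 4 − 1 = 3 must be lifted.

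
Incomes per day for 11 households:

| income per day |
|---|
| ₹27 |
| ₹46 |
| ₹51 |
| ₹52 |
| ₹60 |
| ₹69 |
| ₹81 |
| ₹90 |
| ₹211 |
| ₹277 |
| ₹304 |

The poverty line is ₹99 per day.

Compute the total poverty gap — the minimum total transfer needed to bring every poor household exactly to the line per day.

₹316

Below the line: ₹27, ₹46, ₹51, ₹52, ₹60, ₹69, ₹81, ₹90 (q = 8 of N = 11).
Individual gaps: 99−27 = 72; 99−46 = 53; 99−51 = 48; 99−52 = 47; 99−60 = 39; 99−69 = 30; 99−81 = 18; 99−90 = 9.
Aggregate gap = ₹316.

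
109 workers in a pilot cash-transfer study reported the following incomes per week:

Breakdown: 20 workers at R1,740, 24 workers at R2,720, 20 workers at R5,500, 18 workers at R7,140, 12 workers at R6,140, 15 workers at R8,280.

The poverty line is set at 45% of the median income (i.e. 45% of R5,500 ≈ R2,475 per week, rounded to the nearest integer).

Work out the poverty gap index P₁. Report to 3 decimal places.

0.054

Below z: 20×R1,740 (q = 20 of N = 109).
Normalized shortfalls: (2475−1740)/2475 = 0.2970 (×20).
Σ = 5.939394. Dividing by the full population N = 109 gives P₁ = 0.054.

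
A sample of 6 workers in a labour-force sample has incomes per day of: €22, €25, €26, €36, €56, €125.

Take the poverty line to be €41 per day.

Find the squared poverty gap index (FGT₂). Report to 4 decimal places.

0.0860

Below z: €22, €25, €26, €36 (q = 4 of N = 6).
Relative gaps: (41−22)/41 = 0.4634; (41−25)/41 = 0.3902; (41−26)/41 = 0.3659; (41−36)/41 = 0.1220.
Squared: 0.2148; 0.1523; 0.1338; 0.0149.
Sum = 0.515764; P₂ = 0.515764 / 6 = 0.0860.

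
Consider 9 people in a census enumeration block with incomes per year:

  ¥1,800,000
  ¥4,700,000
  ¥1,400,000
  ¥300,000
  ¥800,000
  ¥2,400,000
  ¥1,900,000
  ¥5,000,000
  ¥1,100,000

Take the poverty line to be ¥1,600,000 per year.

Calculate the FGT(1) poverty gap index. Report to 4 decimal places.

0.1944

Below z: ¥300,000, ¥800,000, ¥1,100,000, ¥1,400,000 (q = 4 of N = 9).
Shortfall ratios: (1600000−300000)/1600000 = 0.8125; (1600000−800000)/1600000 = 0.5000; (1600000−1100000)/1600000 = 0.3125; (1600000−1400000)/1600000 = 0.1250.
Σ = 1.750000. Dividing by the full population N = 9 gives P₁ = 0.1944.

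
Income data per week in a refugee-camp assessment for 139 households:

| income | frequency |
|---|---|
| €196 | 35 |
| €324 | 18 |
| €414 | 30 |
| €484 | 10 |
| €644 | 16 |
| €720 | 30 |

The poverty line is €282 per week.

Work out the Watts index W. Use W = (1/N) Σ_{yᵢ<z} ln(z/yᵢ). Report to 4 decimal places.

0.0916

Below the line: 35×€196 (q = 35 of N = 139).
ln(z/y) terms: ln(282/196) = 0.3638 (×35).
W = 12.732734 / 139 = 0.0916.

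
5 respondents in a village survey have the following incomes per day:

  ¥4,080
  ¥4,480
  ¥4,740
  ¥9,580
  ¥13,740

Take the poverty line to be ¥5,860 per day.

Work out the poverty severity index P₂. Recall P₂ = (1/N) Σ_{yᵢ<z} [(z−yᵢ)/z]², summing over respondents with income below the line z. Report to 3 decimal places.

Below the line: ¥4,080, ¥4,480, ¥4,740 (q = 3 of N = 5).
Normalized shortfalls: (5860−4080)/5860 = 0.3038; (5860−4480)/5860 = 0.2355; (5860−4740)/5860 = 0.1911.
Squared: 0.0923; 0.0555; 0.0365.
Sum = 0.184254; P₂ = 0.184254 / 5 = 0.037.

0.037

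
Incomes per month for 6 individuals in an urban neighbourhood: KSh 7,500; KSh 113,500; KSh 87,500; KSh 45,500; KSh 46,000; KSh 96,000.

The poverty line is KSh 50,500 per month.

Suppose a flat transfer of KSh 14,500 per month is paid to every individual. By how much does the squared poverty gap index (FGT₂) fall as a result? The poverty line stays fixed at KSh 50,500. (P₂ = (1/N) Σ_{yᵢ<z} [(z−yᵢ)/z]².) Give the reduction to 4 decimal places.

0.0707

Before: below the line — KSh 7,500, KSh 45,500, KSh 46,000; squared poverty gap index (FGT₂) = 0.123795.
After the KSh 14,500 transfer: below the line — KSh 22,000; squared poverty gap index (FGT₂) = 0.053083.
Reduction = 0.123795 − 0.053083 = 0.0707.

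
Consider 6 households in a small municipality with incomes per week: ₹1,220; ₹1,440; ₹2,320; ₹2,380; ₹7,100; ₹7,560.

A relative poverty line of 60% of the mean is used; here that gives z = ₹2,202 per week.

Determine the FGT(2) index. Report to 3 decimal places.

Below z: ₹1,220, ₹1,440 (q = 2 of N = 6).
Shortfall ratios: (2202−1220)/2202 = 0.4460; (2202−1440)/2202 = 0.3460.
Squared: 0.1989; 0.1197.
Sum = 0.318629; P₂ = 0.318629 / 6 = 0.053.

0.053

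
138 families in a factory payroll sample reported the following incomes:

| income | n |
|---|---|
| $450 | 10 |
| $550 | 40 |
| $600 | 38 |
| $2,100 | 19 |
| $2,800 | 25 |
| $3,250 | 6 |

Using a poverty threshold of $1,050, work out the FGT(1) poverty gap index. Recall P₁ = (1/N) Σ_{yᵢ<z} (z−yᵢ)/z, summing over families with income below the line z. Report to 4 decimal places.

0.2974

Incomes under z: 10×$450, 40×$550, 38×$600 (q = 88 of N = 138).
Relative gaps: (1050−450)/1050 = 0.5714 (×10); (1050−550)/1050 = 0.4762 (×40); (1050−600)/1050 = 0.4286 (×38).
Σ = 41.047619. Dividing by the full population N = 138 gives P₁ = 0.2974.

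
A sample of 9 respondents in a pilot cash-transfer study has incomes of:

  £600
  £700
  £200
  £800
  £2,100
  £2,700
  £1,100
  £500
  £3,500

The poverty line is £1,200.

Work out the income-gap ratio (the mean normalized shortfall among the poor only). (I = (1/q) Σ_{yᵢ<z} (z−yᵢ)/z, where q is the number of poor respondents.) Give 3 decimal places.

Below z: £200, £500, £600, £700, £800, £1,100 (q = 6 of N = 9).
Relative gaps: 0.8333, 0.5833, 0.5000, 0.4167, 0.3333, 0.0833; sum = 2.750000.
I averages over the q = 6 poor units only: 2.750000 / 6 = 0.458.

0.458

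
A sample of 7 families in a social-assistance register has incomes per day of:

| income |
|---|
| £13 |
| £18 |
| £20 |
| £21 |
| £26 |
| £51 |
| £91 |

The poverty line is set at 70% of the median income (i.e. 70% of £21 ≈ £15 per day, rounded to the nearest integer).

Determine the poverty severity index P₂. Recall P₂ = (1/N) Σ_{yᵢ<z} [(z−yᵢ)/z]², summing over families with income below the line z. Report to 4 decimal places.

0.0025

Poor units: £13 (q = 1 of N = 7).
Shortfall ratios: (15−13)/15 = 0.1333.
Squared: 0.0178.
Sum = 0.017778; P₂ = 0.017778 / 7 = 0.0025.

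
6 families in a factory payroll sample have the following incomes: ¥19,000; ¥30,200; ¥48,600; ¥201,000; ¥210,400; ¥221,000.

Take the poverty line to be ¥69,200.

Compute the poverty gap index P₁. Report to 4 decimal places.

Poor units: ¥19,000, ¥30,200, ¥48,600 (q = 3 of N = 6).
Shortfall ratios: (69200−19000)/69200 = 0.7254; (69200−30200)/69200 = 0.5636; (69200−48600)/69200 = 0.2977.
Σ = 1.586705. Dividing by the full population N = 6 gives P₁ = 0.2645.

0.2645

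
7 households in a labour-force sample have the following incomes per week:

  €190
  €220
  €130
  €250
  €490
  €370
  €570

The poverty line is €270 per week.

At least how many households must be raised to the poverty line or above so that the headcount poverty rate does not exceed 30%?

Currently q = 4 of N = 7 are below the line (H = 0.571).
A headcount ratio of at most 30% allows at most ⌊0.30 × 7⌋ = 2 poor households.
So at least 4 − 2 = 2 must be lifted.

2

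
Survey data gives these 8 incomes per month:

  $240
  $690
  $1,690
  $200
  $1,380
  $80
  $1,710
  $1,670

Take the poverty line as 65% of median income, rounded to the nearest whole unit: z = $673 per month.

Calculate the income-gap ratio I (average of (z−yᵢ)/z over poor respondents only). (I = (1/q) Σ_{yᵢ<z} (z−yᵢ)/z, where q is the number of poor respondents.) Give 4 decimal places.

Poor units: $80, $200, $240 (q = 3 of N = 8).
Shortfall ratios (z−y)/z: 0.8811, 0.7028, 0.6434; sum = 2.227340.
The income-gap ratio divides by q (the poor only): 2.227340 / 3 = 0.7424.

0.7424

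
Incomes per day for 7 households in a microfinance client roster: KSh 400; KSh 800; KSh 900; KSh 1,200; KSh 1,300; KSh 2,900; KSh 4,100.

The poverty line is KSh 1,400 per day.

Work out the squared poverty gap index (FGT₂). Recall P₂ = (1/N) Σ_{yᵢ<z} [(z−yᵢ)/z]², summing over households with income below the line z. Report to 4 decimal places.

0.1210

Below the line: KSh 400, KSh 800, KSh 900, KSh 1,200, KSh 1,300 (q = 5 of N = 7).
Gap ratios (z−y)/z: (1400−400)/1400 = 0.7143; (1400−800)/1400 = 0.4286; (1400−900)/1400 = 0.3571; (1400−1200)/1400 = 0.1429; (1400−1300)/1400 = 0.0714.
Squared: 0.5102; 0.1837; 0.1276; 0.0204; 0.0051.
Sum = 0.846939; P₂ = 0.846939 / 7 = 0.1210.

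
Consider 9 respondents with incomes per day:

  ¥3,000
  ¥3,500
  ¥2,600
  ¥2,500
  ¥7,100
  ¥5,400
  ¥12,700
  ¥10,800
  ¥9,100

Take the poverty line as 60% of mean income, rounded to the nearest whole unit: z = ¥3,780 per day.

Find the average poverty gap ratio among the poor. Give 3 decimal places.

0.233

Below z: ¥2,500, ¥2,600, ¥3,000, ¥3,500 (q = 4 of N = 9).
Relative gaps: 0.3386, 0.3122, 0.2063, 0.0741; sum = 0.931217.
The income-gap ratio divides by q (the poor only): 0.931217 / 4 = 0.233.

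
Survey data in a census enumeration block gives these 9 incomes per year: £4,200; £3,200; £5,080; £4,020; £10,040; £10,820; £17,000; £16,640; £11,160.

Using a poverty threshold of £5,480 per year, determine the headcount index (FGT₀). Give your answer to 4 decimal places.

0.4444

4 of the 9 households have income below £5,480.
H = 4/9 = 0.4444.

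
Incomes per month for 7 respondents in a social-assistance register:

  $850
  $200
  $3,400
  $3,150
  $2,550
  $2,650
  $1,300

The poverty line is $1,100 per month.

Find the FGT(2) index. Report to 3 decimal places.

Below the line: $200, $850 (q = 2 of N = 7).
Normalized shortfalls: (1100−200)/1100 = 0.8182; (1100−850)/1100 = 0.2273.
Squared: 0.6694; 0.0517.
Sum = 0.721074; P₂ = 0.721074 / 7 = 0.103.

0.103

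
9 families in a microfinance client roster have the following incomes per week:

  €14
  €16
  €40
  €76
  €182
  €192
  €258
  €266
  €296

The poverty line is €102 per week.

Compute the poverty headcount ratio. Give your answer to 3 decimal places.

4 of the 9 families have income below €102.
H = 4/9 = 0.444.

0.444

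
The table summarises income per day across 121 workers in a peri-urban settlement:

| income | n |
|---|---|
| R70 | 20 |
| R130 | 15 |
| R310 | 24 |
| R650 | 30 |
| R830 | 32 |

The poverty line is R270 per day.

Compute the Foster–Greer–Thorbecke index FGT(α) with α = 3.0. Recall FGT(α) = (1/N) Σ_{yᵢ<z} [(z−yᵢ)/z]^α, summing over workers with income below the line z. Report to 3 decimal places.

Poor units: 20×R70, 15×R130 (q = 35 of N = 121).
Shortfall ratios: (270−70)/270 = 0.7407 (×20); (270−130)/270 = 0.5185 (×15).
Raised to α = 3.0: 0.40644 (×20); 0.13941 (×15).
Sum = 10.219987; FGT(3.0) = 10.219987 / 121 = 0.084.

0.084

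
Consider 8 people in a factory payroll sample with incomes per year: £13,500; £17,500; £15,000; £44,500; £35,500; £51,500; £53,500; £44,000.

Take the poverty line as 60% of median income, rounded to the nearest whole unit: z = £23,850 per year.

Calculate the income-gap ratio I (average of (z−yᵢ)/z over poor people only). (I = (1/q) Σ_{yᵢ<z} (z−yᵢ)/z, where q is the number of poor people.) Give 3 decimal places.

Below the line: £13,500, £15,000, £17,500 (q = 3 of N = 8).
Relative gaps: 0.4340, 0.3711, 0.2662; sum = 1.071279.
The income-gap ratio divides by q (the poor only): 1.071279 / 3 = 0.357.

0.357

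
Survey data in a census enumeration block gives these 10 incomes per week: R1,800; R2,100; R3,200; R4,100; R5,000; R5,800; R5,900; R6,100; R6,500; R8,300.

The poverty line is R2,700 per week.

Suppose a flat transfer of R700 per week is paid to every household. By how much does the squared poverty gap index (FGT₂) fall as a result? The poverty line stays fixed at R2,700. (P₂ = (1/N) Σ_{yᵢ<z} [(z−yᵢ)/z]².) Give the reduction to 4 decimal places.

0.0155

Before: below the line — R1,800, R2,100; squared poverty gap index (FGT₂) = 0.016049.
After the R700 transfer: below the line — R2,500; squared poverty gap index (FGT₂) = 0.000549.
Reduction = 0.016049 − 0.000549 = 0.0155.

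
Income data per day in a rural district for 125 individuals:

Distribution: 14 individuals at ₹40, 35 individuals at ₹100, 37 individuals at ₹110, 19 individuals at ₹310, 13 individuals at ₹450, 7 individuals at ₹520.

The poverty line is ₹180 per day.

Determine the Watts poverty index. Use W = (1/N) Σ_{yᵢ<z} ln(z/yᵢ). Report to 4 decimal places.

0.4788

Incomes under z: 14×₹40, 35×₹100, 37×₹110 (q = 86 of N = 125).
Log gaps: ln(180/40) = 1.5041 (×14); ln(180/100) = 0.5878 (×35); ln(180/110) = 0.4925 (×37).
W = 59.851247 / 125 = 0.4788.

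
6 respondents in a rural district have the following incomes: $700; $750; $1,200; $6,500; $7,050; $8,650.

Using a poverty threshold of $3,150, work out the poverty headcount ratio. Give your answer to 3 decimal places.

0.500

3 of the 6 respondents have income below $3,150.
H = 3/6 = 0.500.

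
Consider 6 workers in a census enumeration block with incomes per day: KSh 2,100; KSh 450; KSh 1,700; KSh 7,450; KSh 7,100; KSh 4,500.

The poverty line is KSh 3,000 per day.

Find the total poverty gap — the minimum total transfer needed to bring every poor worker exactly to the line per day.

Incomes under z: KSh 450, KSh 1,700, KSh 2,100 (q = 3 of N = 6).
Individual gaps: 3000−450 = 2550; 3000−1700 = 1300; 3000−2100 = 900.
Aggregate gap = KSh 4,750.

KSh 4,750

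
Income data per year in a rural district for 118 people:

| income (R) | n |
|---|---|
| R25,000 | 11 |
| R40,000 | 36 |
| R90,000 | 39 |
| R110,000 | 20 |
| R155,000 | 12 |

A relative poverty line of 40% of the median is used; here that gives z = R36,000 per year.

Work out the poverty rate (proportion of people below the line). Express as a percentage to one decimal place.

9.3%

11 of the 118 people have income below R36,000.
H = 11/118 = 9.3%.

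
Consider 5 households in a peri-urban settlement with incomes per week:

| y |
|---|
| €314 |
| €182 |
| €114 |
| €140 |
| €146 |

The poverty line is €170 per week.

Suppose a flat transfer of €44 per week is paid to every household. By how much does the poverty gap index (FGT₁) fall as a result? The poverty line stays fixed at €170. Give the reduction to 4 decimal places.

Before: below the line — €114, €140, €146; poverty gap index (FGT₁) = 0.129412.
After the €44 transfer: below the line — €158; poverty gap index (FGT₁) = 0.014118.
Reduction = 0.129412 − 0.014118 = 0.1153.

0.1153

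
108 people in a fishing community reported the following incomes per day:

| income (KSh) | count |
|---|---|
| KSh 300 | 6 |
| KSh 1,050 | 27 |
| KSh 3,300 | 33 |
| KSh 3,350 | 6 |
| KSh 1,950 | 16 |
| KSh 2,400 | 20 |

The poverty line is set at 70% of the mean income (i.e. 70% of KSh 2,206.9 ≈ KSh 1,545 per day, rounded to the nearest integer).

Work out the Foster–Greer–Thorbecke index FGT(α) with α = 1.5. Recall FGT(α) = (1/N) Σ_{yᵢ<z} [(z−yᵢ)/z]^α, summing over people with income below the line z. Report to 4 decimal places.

0.0855

Incomes under z: 6×KSh 300, 27×KSh 1,050 (q = 33 of N = 108).
Relative gaps: (1545−300)/1545 = 0.8058 (×6); (1545−1050)/1545 = 0.3204 (×27).
Raised to α = 1.5: 0.72337 (×6); 0.18135 (×27).
Sum = 9.236650; FGT(1.5) = 9.236650 / 108 = 0.0855.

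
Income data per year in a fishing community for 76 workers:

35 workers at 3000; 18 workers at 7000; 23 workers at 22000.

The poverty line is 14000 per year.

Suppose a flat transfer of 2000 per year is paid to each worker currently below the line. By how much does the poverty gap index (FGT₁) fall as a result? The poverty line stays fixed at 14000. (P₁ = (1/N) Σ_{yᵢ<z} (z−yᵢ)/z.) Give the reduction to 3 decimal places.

0.100

Before: below the line — 35×3000, 18×7000; poverty gap index (FGT₁) = 0.48026.
After the 2000 transfer: below the line — 35×5000, 18×9000; poverty gap index (FGT₁) = 0.38064.
Reduction = 0.48026 − 0.38064 = 0.100.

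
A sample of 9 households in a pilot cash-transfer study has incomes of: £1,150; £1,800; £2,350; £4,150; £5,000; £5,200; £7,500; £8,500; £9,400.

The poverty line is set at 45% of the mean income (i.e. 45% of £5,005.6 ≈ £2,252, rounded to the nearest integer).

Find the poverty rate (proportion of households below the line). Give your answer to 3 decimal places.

2 of the 9 households have income below £2,252.
H = 2/9 = 0.222.

0.222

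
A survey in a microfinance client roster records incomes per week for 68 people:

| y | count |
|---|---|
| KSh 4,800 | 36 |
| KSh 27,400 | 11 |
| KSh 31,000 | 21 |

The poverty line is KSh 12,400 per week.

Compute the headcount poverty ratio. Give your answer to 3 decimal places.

36 of the 68 people have income below KSh 12,400.
H = 36/68 = 0.529.

0.529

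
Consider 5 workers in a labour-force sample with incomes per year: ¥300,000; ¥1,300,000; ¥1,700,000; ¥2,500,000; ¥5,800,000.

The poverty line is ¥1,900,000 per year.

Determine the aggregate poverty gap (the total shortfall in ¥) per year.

Poor units: ¥300,000, ¥1,300,000, ¥1,700,000 (q = 3 of N = 5).
Individual gaps: 1900000−300000 = 1600000; 1900000−1300000 = 600000; 1900000−1700000 = 200000.
Aggregate gap = ¥2,400,000.

¥2,400,000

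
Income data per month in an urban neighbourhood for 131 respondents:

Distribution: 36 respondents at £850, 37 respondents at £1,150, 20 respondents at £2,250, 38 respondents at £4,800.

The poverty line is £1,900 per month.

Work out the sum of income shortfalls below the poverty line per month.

Below the line: 36×£850, 37×£1,150 (q = 73 of N = 131).
Individual gaps: 36×(1900−850) = 37800; 37×(1900−1150) = 27750.
Aggregate gap = £65,550.

£65,550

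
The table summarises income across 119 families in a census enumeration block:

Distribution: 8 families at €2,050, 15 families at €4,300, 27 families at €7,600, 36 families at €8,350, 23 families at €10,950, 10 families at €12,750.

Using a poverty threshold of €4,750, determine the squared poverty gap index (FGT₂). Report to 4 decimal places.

0.0229

Below the line: 8×€2,050, 15×€4,300 (q = 23 of N = 119).
Relative gaps: (4750−2050)/4750 = 0.5684 (×8); (4750−4300)/4750 = 0.0947 (×15).
Squared: 0.3231 (×8); 0.0090 (×15).
Sum = 2.719446; P₂ = 2.719446 / 119 = 0.0229.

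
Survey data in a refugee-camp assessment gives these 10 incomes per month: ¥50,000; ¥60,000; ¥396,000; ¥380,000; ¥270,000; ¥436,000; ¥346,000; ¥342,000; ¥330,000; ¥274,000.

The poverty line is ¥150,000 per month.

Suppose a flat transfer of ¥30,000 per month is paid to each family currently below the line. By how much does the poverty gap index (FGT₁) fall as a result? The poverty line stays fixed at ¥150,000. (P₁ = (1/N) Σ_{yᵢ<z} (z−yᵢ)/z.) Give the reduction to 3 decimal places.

0.040

Before: below the line — ¥50,000, ¥60,000; poverty gap index (FGT₁) = 0.12667.
After the ¥30,000 transfer: below the line — ¥80,000, ¥90,000; poverty gap index (FGT₁) = 0.08667.
Reduction = 0.12667 − 0.08667 = 0.040.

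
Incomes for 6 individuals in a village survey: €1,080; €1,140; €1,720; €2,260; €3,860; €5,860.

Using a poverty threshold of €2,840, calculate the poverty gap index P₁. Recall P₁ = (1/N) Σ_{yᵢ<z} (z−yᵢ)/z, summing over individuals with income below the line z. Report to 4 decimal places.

0.3028

Below the line: €1,080, €1,140, €1,720, €2,260 (q = 4 of N = 6).
Shortfall ratios: (2840−1080)/2840 = 0.6197; (2840−1140)/2840 = 0.5986; (2840−1720)/2840 = 0.3944; (2840−2260)/2840 = 0.2042.
Σ = 1.816901. Dividing by the full population N = 6 gives P₁ = 0.3028.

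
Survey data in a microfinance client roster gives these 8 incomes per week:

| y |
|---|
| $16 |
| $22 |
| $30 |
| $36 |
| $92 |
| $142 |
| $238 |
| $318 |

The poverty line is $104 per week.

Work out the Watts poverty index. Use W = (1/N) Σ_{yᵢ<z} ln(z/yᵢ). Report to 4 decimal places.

Below z: $16, $22, $30, $36, $92 (q = 5 of N = 8).
Log gaps: ln(104/16) = 1.8718; ln(104/22) = 1.5533; ln(104/30) = 1.2432; ln(104/36) = 1.0609; ln(104/92) = 0.1226.
W = 5.851818 / 8 = 0.7315.

0.7315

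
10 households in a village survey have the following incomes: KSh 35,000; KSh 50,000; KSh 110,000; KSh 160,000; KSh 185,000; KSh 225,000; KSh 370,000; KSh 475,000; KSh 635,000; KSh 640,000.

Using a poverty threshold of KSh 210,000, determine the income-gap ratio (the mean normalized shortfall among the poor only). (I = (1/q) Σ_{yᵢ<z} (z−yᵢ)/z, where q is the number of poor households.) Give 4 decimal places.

0.4857

Poor units: KSh 35,000, KSh 50,000, KSh 110,000, KSh 160,000, KSh 185,000 (q = 5 of N = 10).
Shortfall ratios (z−y)/z: 0.8333, 0.7619, 0.4762, 0.2381, 0.1190; sum = 2.428571.
I averages over the q = 5 poor units only: 2.428571 / 5 = 0.4857.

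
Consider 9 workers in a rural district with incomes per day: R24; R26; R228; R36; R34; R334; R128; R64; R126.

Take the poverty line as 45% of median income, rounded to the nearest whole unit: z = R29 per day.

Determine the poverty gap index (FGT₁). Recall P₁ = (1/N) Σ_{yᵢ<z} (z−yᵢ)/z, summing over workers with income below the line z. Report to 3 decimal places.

Below the line: R24, R26 (q = 2 of N = 9).
Shortfall ratios: (29−24)/29 = 0.1724; (29−26)/29 = 0.1034.
Σ = 0.275862. Dividing by the full population N = 9 gives P₁ = 0.031.

0.031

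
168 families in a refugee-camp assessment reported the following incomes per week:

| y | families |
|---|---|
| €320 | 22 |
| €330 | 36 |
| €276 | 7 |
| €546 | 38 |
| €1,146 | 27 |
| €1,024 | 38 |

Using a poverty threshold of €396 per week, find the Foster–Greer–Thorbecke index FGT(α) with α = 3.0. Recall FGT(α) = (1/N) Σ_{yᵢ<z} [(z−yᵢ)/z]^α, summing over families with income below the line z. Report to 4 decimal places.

Below the line: 7×€276, 22×€320, 36×€330 (q = 65 of N = 168).
Shortfall ratios: (396−276)/396 = 0.3030 (×7); (396−320)/396 = 0.1919 (×22); (396−330)/396 = 0.1667 (×36).
Raised to α = 3.0: 0.02783 (×7); 0.00707 (×22); 0.00463 (×36).
Sum = 0.516969; FGT(3.0) = 0.516969 / 168 = 0.0031.

0.0031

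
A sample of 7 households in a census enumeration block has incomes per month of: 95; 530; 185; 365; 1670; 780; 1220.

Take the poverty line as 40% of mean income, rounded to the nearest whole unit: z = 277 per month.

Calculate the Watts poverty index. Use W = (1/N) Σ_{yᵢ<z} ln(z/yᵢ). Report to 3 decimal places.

Incomes under z: 95, 185 (q = 2 of N = 7).
Log shortfalls: ln(277/95) = 1.0701; ln(277/185) = 0.4037.
W = 1.473802 / 7 = 0.211.

0.211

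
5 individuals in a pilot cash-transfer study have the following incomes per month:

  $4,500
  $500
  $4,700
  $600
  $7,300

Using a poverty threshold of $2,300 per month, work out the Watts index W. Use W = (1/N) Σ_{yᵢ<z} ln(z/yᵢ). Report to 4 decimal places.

Poor units: $500, $600 (q = 2 of N = 5).
Log shortfalls: ln(2300/500) = 1.5261; ln(2300/600) = 1.3437.
W = 2.869791 / 5 = 0.5740.

0.5740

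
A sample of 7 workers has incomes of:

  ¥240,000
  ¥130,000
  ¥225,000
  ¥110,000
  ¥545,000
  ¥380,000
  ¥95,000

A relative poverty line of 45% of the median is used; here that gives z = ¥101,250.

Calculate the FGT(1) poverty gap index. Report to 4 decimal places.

Below the line: ¥95,000 (q = 1 of N = 7).
Relative gaps: (101250−95000)/101250 = 0.0617.
Sum of shortfalls = 0.061728; P₁ averages over all N: 0.061728 / 7 = 0.0088.

0.0088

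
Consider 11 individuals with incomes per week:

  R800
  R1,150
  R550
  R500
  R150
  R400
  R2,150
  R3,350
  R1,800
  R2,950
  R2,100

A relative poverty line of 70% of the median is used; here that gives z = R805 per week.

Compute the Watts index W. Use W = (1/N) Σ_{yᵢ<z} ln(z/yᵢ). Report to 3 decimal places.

Below z: R150, R400, R500, R550, R800 (q = 5 of N = 11).
Log gaps: ln(805/150) = 1.6802; ln(805/400) = 0.6994; ln(805/500) = 0.4762; ln(805/550) = 0.3809; ln(805/800) = 0.0062.
W = 3.242973 / 11 = 0.295.

0.295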